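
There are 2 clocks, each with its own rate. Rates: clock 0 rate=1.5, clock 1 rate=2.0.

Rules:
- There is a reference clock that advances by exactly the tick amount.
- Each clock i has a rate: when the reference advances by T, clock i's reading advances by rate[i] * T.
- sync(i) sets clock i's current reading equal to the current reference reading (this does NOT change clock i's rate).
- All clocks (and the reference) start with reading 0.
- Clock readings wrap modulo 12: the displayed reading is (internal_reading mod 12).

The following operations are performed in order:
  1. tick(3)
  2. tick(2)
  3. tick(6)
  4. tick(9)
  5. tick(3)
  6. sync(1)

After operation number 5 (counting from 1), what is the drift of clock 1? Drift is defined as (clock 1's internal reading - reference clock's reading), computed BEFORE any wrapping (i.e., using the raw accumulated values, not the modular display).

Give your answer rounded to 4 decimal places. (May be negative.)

After op 1 tick(3): ref=3.0000 raw=[4.5000 6.0000]
After op 2 tick(2): ref=5.0000 raw=[7.5000 10.0000]
After op 3 tick(6): ref=11.0000 raw=[16.5000 22.0000]
After op 4 tick(9): ref=20.0000 raw=[30.0000 40.0000]
After op 5 tick(3): ref=23.0000 raw=[34.5000 46.0000]
Drift of clock 1 after op 5: 46.0000 - 23.0000 = 23.0000

Answer: 23.0000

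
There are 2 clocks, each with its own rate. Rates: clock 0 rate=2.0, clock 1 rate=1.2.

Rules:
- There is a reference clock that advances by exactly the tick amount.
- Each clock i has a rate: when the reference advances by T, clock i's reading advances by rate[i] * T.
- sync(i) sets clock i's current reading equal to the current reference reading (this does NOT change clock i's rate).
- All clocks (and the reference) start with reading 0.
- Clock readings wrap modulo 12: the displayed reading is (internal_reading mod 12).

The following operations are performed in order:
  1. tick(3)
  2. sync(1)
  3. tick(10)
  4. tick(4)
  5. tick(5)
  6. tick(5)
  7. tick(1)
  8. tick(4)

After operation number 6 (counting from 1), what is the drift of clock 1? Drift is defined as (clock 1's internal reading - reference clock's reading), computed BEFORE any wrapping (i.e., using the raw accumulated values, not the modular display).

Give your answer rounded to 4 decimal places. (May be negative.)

After op 1 tick(3): ref=3.0000 raw=[6.0000 3.6000]
After op 2 sync(1): ref=3.0000 raw=[6.0000 3.0000]
After op 3 tick(10): ref=13.0000 raw=[26.0000 15.0000]
After op 4 tick(4): ref=17.0000 raw=[34.0000 19.8000]
After op 5 tick(5): ref=22.0000 raw=[44.0000 25.8000]
After op 6 tick(5): ref=27.0000 raw=[54.0000 31.8000]
Drift of clock 1 after op 6: 31.8000 - 27.0000 = 4.8000

Answer: 4.8000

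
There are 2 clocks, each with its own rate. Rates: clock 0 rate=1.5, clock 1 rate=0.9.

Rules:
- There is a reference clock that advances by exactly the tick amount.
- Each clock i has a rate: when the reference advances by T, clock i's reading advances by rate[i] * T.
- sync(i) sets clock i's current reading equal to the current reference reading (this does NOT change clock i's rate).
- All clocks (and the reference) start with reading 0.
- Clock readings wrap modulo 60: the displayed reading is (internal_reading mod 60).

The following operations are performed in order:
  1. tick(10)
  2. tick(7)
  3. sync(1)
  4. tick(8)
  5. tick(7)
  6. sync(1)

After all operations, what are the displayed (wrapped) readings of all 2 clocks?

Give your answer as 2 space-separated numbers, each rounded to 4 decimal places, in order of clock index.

After op 1 tick(10): ref=10.0000 raw=[15.0000 9.0000]
After op 2 tick(7): ref=17.0000 raw=[25.5000 15.3000]
After op 3 sync(1): ref=17.0000 raw=[25.5000 17.0000]
After op 4 tick(8): ref=25.0000 raw=[37.5000 24.2000]
After op 5 tick(7): ref=32.0000 raw=[48.0000 30.5000]
After op 6 sync(1): ref=32.0000 raw=[48.0000 32.0000]
Wrap final raw readings (mod 60): 48.0000 mod 60 = 48.0000; 32.0000 mod 60 = 32.0000

Answer: 48.0000 32.0000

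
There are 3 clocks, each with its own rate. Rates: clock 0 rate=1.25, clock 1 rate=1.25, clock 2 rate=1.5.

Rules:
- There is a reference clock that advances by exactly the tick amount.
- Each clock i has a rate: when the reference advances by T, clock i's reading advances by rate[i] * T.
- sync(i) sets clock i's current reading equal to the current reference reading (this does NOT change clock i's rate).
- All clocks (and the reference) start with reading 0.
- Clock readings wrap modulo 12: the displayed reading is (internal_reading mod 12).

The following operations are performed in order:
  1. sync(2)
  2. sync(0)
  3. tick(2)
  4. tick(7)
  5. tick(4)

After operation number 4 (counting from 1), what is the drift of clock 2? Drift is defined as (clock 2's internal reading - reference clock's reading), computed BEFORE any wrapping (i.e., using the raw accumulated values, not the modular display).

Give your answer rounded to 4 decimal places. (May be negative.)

Answer: 4.5000

Derivation:
After op 1 sync(2): ref=0.0000 raw=[0.0000 0.0000 0.0000]
After op 2 sync(0): ref=0.0000 raw=[0.0000 0.0000 0.0000]
After op 3 tick(2): ref=2.0000 raw=[2.5000 2.5000 3.0000]
After op 4 tick(7): ref=9.0000 raw=[11.2500 11.2500 13.5000]
Drift of clock 2 after op 4: 13.5000 - 9.0000 = 4.5000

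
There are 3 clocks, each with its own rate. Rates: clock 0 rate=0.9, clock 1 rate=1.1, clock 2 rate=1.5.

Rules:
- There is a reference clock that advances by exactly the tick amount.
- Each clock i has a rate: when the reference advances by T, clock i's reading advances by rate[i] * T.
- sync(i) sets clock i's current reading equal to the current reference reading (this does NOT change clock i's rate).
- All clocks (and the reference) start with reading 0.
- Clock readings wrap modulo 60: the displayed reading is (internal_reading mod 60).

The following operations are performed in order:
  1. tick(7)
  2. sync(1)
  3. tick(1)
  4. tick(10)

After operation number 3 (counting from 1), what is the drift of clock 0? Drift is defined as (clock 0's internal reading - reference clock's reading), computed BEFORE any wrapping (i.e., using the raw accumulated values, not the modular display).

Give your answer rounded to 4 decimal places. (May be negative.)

After op 1 tick(7): ref=7.0000 raw=[6.3000 7.7000 10.5000]
After op 2 sync(1): ref=7.0000 raw=[6.3000 7.0000 10.5000]
After op 3 tick(1): ref=8.0000 raw=[7.2000 8.1000 12.0000]
Drift of clock 0 after op 3: 7.2000 - 8.0000 = -0.8000

Answer: -0.8000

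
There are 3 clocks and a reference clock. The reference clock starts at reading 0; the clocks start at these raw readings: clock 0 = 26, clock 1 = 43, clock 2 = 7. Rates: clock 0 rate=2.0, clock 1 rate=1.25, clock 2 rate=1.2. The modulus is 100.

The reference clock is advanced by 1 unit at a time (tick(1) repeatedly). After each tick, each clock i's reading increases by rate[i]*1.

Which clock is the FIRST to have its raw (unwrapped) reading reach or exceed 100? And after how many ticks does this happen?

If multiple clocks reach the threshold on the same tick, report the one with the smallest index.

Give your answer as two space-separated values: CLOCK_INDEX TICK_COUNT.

Answer: 0 37

Derivation:
clock 0: start=26, rate=2.0, needs 100-26 = 74; ticks = ceil(74/2.0) = ceil(37.0000) = 37; reading at tick 37 = 26 + 2.0*37 = 100.0000
clock 1: start=43, rate=1.25, needs 100-43 = 57; ticks = ceil(57/1.25) = ceil(45.6000) = 46; reading at tick 46 = 43 + 1.25*46 = 100.5000
clock 2: start=7, rate=1.2, needs 100-7 = 93; ticks = ceil(93/1.2) = ceil(77.5000) = 78; reading at tick 78 = 7 + 1.2*78 = 100.6000
Minimum tick count = 37; winners = [0]; smallest index = 0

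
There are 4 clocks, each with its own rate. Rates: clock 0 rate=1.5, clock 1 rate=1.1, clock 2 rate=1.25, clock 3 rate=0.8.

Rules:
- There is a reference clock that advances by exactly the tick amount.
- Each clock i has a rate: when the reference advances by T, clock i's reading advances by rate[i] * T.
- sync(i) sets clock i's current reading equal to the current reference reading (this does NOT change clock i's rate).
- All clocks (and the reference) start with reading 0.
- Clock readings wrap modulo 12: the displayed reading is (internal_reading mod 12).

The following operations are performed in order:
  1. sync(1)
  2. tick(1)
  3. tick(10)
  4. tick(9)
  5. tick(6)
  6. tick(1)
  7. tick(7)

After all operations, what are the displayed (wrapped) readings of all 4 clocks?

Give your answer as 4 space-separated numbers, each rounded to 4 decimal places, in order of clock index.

Answer: 3.0000 1.4000 6.5000 3.2000

Derivation:
After op 1 sync(1): ref=0.0000 raw=[0.0000 0.0000 0.0000 0.0000]
After op 2 tick(1): ref=1.0000 raw=[1.5000 1.1000 1.2500 0.8000]
After op 3 tick(10): ref=11.0000 raw=[16.5000 12.1000 13.7500 8.8000]
After op 4 tick(9): ref=20.0000 raw=[30.0000 22.0000 25.0000 16.0000]
After op 5 tick(6): ref=26.0000 raw=[39.0000 28.6000 32.5000 20.8000]
After op 6 tick(1): ref=27.0000 raw=[40.5000 29.7000 33.7500 21.6000]
After op 7 tick(7): ref=34.0000 raw=[51.0000 37.4000 42.5000 27.2000]
Wrap final raw readings (mod 12): 51.0000 mod 12 = 3.0000; 37.4000 mod 12 = 1.4000; 42.5000 mod 12 = 6.5000; 27.2000 mod 12 = 3.2000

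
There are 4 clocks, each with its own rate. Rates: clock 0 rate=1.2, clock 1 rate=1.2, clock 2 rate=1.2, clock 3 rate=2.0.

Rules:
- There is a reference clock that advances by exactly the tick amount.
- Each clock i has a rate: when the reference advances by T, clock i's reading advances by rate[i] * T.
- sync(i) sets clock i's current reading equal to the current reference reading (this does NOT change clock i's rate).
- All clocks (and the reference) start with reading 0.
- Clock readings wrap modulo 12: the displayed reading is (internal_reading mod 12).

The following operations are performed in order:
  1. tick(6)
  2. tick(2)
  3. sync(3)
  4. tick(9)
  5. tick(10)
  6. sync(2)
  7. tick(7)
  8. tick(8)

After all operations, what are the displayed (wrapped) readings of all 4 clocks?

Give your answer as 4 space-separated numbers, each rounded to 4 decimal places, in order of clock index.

After op 1 tick(6): ref=6.0000 raw=[7.2000 7.2000 7.2000 12.0000]
After op 2 tick(2): ref=8.0000 raw=[9.6000 9.6000 9.6000 16.0000]
After op 3 sync(3): ref=8.0000 raw=[9.6000 9.6000 9.6000 8.0000]
After op 4 tick(9): ref=17.0000 raw=[20.4000 20.4000 20.4000 26.0000]
After op 5 tick(10): ref=27.0000 raw=[32.4000 32.4000 32.4000 46.0000]
After op 6 sync(2): ref=27.0000 raw=[32.4000 32.4000 27.0000 46.0000]
After op 7 tick(7): ref=34.0000 raw=[40.8000 40.8000 35.4000 60.0000]
After op 8 tick(8): ref=42.0000 raw=[50.4000 50.4000 45.0000 76.0000]
Wrap final raw readings (mod 12): 50.4000 mod 12 = 2.4000; 50.4000 mod 12 = 2.4000; 45.0000 mod 12 = 9.0000; 76.0000 mod 12 = 4.0000

Answer: 2.4000 2.4000 9.0000 4.0000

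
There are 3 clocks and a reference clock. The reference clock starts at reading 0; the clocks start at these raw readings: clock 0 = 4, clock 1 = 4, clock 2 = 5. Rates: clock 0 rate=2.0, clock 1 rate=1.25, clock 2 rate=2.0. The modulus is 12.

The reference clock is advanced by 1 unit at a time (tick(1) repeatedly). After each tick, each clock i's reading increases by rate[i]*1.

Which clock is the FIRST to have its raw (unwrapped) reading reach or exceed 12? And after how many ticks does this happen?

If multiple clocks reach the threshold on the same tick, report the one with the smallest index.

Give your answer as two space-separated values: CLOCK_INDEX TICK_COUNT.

clock 0: start=4, rate=2.0, needs 12-4 = 8; ticks = ceil(8/2.0) = ceil(4.0000) = 4; reading at tick 4 = 4 + 2.0*4 = 12.0000
clock 1: start=4, rate=1.25, needs 12-4 = 8; ticks = ceil(8/1.25) = ceil(6.4000) = 7; reading at tick 7 = 4 + 1.25*7 = 12.7500
clock 2: start=5, rate=2.0, needs 12-5 = 7; ticks = ceil(7/2.0) = ceil(3.5000) = 4; reading at tick 4 = 5 + 2.0*4 = 13.0000
Minimum tick count = 4; winners = [0, 2]; smallest index = 0

Answer: 0 4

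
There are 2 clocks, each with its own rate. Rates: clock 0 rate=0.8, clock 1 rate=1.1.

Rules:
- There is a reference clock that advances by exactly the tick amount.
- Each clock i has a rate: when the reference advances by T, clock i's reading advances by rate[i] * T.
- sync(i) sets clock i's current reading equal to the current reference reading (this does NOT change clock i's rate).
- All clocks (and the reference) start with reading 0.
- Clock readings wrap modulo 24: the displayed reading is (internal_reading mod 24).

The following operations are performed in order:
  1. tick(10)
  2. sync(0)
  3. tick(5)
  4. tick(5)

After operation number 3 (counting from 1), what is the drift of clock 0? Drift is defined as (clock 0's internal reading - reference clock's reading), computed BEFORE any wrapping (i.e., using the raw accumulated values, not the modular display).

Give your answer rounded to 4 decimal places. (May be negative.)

After op 1 tick(10): ref=10.0000 raw=[8.0000 11.0000]
After op 2 sync(0): ref=10.0000 raw=[10.0000 11.0000]
After op 3 tick(5): ref=15.0000 raw=[14.0000 16.5000]
Drift of clock 0 after op 3: 14.0000 - 15.0000 = -1.0000

Answer: -1.0000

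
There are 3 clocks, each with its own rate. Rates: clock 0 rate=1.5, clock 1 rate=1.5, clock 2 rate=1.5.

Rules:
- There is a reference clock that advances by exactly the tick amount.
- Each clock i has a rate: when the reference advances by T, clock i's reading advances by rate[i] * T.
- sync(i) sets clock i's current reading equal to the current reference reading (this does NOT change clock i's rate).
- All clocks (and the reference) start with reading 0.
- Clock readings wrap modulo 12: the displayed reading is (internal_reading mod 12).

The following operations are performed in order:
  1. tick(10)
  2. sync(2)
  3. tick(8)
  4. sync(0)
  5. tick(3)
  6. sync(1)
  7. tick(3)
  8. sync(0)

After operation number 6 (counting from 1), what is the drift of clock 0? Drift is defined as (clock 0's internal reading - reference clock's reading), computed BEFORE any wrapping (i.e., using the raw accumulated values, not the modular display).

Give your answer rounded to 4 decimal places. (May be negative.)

After op 1 tick(10): ref=10.0000 raw=[15.0000 15.0000 15.0000]
After op 2 sync(2): ref=10.0000 raw=[15.0000 15.0000 10.0000]
After op 3 tick(8): ref=18.0000 raw=[27.0000 27.0000 22.0000]
After op 4 sync(0): ref=18.0000 raw=[18.0000 27.0000 22.0000]
After op 5 tick(3): ref=21.0000 raw=[22.5000 31.5000 26.5000]
After op 6 sync(1): ref=21.0000 raw=[22.5000 21.0000 26.5000]
Drift of clock 0 after op 6: 22.5000 - 21.0000 = 1.5000

Answer: 1.5000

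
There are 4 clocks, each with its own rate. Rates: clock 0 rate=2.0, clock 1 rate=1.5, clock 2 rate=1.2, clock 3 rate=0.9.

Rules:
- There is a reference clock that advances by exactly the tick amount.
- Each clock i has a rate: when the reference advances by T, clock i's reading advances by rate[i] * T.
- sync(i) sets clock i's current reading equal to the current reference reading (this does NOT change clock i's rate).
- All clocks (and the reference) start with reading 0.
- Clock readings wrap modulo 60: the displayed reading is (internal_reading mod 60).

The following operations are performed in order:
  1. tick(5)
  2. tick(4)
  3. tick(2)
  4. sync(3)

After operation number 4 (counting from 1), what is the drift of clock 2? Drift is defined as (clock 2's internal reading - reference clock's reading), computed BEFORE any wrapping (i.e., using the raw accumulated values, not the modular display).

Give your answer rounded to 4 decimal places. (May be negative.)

After op 1 tick(5): ref=5.0000 raw=[10.0000 7.5000 6.0000 4.5000]
After op 2 tick(4): ref=9.0000 raw=[18.0000 13.5000 10.8000 8.1000]
After op 3 tick(2): ref=11.0000 raw=[22.0000 16.5000 13.2000 9.9000]
After op 4 sync(3): ref=11.0000 raw=[22.0000 16.5000 13.2000 11.0000]
Drift of clock 2 after op 4: 13.2000 - 11.0000 = 2.2000

Answer: 2.2000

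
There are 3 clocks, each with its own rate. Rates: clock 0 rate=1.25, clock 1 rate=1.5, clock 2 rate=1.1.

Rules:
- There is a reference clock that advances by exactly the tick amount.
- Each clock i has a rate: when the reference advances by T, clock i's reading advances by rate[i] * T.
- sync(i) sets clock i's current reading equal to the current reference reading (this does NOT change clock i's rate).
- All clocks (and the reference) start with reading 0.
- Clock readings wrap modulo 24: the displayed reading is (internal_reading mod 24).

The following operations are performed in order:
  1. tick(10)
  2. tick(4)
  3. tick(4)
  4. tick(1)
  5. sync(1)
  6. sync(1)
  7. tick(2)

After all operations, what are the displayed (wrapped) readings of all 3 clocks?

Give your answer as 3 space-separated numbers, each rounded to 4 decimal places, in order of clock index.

After op 1 tick(10): ref=10.0000 raw=[12.5000 15.0000 11.0000]
After op 2 tick(4): ref=14.0000 raw=[17.5000 21.0000 15.4000]
After op 3 tick(4): ref=18.0000 raw=[22.5000 27.0000 19.8000]
After op 4 tick(1): ref=19.0000 raw=[23.7500 28.5000 20.9000]
After op 5 sync(1): ref=19.0000 raw=[23.7500 19.0000 20.9000]
After op 6 sync(1): ref=19.0000 raw=[23.7500 19.0000 20.9000]
After op 7 tick(2): ref=21.0000 raw=[26.2500 22.0000 23.1000]
Wrap final raw readings (mod 24): 26.2500 mod 24 = 2.2500; 22.0000 mod 24 = 22.0000; 23.1000 mod 24 = 23.1000

Answer: 2.2500 22.0000 23.1000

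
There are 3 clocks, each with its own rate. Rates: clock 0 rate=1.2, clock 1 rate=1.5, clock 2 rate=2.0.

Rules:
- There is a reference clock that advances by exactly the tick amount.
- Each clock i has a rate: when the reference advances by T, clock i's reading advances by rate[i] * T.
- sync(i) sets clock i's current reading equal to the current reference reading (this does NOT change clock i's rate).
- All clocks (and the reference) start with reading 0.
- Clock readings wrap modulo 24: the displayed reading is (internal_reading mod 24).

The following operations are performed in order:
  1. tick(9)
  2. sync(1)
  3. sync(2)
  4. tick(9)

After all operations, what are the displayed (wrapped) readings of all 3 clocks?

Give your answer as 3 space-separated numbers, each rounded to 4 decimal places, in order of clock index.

Answer: 21.6000 22.5000 3.0000

Derivation:
After op 1 tick(9): ref=9.0000 raw=[10.8000 13.5000 18.0000]
After op 2 sync(1): ref=9.0000 raw=[10.8000 9.0000 18.0000]
After op 3 sync(2): ref=9.0000 raw=[10.8000 9.0000 9.0000]
After op 4 tick(9): ref=18.0000 raw=[21.6000 22.5000 27.0000]
Wrap final raw readings (mod 24): 21.6000 mod 24 = 21.6000; 22.5000 mod 24 = 22.5000; 27.0000 mod 24 = 3.0000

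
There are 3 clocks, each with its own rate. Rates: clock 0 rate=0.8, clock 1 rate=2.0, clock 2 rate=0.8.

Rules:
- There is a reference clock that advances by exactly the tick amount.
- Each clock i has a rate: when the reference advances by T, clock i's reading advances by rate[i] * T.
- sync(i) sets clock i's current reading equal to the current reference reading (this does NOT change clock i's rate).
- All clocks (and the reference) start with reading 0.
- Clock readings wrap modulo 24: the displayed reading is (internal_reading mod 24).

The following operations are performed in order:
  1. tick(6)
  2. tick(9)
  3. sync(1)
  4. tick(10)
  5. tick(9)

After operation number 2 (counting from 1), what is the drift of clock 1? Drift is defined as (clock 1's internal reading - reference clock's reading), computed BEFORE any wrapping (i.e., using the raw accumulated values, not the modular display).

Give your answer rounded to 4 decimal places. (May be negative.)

Answer: 15.0000

Derivation:
After op 1 tick(6): ref=6.0000 raw=[4.8000 12.0000 4.8000]
After op 2 tick(9): ref=15.0000 raw=[12.0000 30.0000 12.0000]
Drift of clock 1 after op 2: 30.0000 - 15.0000 = 15.0000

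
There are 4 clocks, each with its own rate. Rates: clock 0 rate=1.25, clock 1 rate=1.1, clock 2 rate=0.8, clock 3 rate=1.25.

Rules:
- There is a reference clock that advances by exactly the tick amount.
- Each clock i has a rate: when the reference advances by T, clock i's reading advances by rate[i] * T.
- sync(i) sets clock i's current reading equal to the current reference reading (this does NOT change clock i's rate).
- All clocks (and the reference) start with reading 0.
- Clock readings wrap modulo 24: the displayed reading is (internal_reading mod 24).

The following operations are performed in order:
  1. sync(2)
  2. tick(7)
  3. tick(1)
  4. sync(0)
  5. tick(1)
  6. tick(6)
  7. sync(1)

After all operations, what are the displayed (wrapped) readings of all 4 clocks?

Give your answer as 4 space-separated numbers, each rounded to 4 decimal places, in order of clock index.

After op 1 sync(2): ref=0.0000 raw=[0.0000 0.0000 0.0000 0.0000]
After op 2 tick(7): ref=7.0000 raw=[8.7500 7.7000 5.6000 8.7500]
After op 3 tick(1): ref=8.0000 raw=[10.0000 8.8000 6.4000 10.0000]
After op 4 sync(0): ref=8.0000 raw=[8.0000 8.8000 6.4000 10.0000]
After op 5 tick(1): ref=9.0000 raw=[9.2500 9.9000 7.2000 11.2500]
After op 6 tick(6): ref=15.0000 raw=[16.7500 16.5000 12.0000 18.7500]
After op 7 sync(1): ref=15.0000 raw=[16.7500 15.0000 12.0000 18.7500]
Wrap final raw readings (mod 24): 16.7500 mod 24 = 16.7500; 15.0000 mod 24 = 15.0000; 12.0000 mod 24 = 12.0000; 18.7500 mod 24 = 18.7500

Answer: 16.7500 15.0000 12.0000 18.7500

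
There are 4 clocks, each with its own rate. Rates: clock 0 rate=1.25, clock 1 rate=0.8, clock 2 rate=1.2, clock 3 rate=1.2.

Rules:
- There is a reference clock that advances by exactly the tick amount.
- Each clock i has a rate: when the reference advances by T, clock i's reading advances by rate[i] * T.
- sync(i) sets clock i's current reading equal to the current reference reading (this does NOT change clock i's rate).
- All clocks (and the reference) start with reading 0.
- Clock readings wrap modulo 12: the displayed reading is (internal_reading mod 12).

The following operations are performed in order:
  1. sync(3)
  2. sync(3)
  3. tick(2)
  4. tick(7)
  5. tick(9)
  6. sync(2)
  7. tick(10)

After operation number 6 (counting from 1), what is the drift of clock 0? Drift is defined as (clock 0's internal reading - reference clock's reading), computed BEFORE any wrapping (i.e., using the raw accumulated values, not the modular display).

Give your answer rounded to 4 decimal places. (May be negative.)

After op 1 sync(3): ref=0.0000 raw=[0.0000 0.0000 0.0000 0.0000]
After op 2 sync(3): ref=0.0000 raw=[0.0000 0.0000 0.0000 0.0000]
After op 3 tick(2): ref=2.0000 raw=[2.5000 1.6000 2.4000 2.4000]
After op 4 tick(7): ref=9.0000 raw=[11.2500 7.2000 10.8000 10.8000]
After op 5 tick(9): ref=18.0000 raw=[22.5000 14.4000 21.6000 21.6000]
After op 6 sync(2): ref=18.0000 raw=[22.5000 14.4000 18.0000 21.6000]
Drift of clock 0 after op 6: 22.5000 - 18.0000 = 4.5000

Answer: 4.5000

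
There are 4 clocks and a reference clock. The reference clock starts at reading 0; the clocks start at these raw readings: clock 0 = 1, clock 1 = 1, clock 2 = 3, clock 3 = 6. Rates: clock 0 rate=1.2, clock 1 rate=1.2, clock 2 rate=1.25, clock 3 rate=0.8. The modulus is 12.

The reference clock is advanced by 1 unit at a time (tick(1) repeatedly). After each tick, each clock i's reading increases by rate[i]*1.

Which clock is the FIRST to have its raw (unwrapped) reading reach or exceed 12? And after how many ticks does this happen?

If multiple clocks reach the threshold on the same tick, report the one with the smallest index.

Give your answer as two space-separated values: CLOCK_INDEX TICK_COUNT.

clock 0: start=1, rate=1.2, needs 12-1 = 11; ticks = ceil(11/1.2) = ceil(9.1667) = 10; reading at tick 10 = 1 + 1.2*10 = 13.0000
clock 1: start=1, rate=1.2, needs 12-1 = 11; ticks = ceil(11/1.2) = ceil(9.1667) = 10; reading at tick 10 = 1 + 1.2*10 = 13.0000
clock 2: start=3, rate=1.25, needs 12-3 = 9; ticks = ceil(9/1.25) = ceil(7.2000) = 8; reading at tick 8 = 3 + 1.25*8 = 13.0000
clock 3: start=6, rate=0.8, needs 12-6 = 6; ticks = ceil(6/0.8) = ceil(7.5000) = 8; reading at tick 8 = 6 + 0.8*8 = 12.4000
Minimum tick count = 8; winners = [2, 3]; smallest index = 2

Answer: 2 8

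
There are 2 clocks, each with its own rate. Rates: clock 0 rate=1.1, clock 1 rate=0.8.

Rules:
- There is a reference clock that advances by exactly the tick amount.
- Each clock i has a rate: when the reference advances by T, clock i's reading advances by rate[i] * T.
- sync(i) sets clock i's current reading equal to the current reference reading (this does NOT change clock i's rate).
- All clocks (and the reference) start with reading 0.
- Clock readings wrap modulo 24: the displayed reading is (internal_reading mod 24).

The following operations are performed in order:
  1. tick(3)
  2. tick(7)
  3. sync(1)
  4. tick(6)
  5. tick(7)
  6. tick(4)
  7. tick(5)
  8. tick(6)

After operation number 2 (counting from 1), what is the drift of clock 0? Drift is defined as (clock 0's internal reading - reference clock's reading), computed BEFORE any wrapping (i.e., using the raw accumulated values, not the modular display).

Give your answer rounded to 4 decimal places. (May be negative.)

After op 1 tick(3): ref=3.0000 raw=[3.3000 2.4000]
After op 2 tick(7): ref=10.0000 raw=[11.0000 8.0000]
Drift of clock 0 after op 2: 11.0000 - 10.0000 = 1.0000

Answer: 1.0000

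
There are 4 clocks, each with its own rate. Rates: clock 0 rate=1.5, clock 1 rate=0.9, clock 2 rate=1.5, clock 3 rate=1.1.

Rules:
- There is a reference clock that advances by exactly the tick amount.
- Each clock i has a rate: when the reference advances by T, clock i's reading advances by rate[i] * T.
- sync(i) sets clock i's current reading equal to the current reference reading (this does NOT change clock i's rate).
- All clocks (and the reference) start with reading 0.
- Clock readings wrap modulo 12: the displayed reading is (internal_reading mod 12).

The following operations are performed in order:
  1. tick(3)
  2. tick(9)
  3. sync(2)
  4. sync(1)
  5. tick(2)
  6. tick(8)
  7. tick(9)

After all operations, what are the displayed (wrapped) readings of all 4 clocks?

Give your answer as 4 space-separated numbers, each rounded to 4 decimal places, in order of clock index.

Answer: 10.5000 5.1000 4.5000 10.1000

Derivation:
After op 1 tick(3): ref=3.0000 raw=[4.5000 2.7000 4.5000 3.3000]
After op 2 tick(9): ref=12.0000 raw=[18.0000 10.8000 18.0000 13.2000]
After op 3 sync(2): ref=12.0000 raw=[18.0000 10.8000 12.0000 13.2000]
After op 4 sync(1): ref=12.0000 raw=[18.0000 12.0000 12.0000 13.2000]
After op 5 tick(2): ref=14.0000 raw=[21.0000 13.8000 15.0000 15.4000]
After op 6 tick(8): ref=22.0000 raw=[33.0000 21.0000 27.0000 24.2000]
After op 7 tick(9): ref=31.0000 raw=[46.5000 29.1000 40.5000 34.1000]
Wrap final raw readings (mod 12): 46.5000 mod 12 = 10.5000; 29.1000 mod 12 = 5.1000; 40.5000 mod 12 = 4.5000; 34.1000 mod 12 = 10.1000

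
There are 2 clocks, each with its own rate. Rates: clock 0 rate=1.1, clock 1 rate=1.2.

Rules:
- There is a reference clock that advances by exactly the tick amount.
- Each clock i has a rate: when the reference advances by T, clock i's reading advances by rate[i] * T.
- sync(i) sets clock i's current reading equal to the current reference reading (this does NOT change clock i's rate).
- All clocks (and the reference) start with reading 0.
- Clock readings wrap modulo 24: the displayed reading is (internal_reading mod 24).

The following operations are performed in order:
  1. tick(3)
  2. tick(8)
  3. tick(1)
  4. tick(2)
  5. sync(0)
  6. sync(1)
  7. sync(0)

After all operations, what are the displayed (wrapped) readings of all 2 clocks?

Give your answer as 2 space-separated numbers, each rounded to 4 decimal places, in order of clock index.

Answer: 14.0000 14.0000

Derivation:
After op 1 tick(3): ref=3.0000 raw=[3.3000 3.6000]
After op 2 tick(8): ref=11.0000 raw=[12.1000 13.2000]
After op 3 tick(1): ref=12.0000 raw=[13.2000 14.4000]
After op 4 tick(2): ref=14.0000 raw=[15.4000 16.8000]
After op 5 sync(0): ref=14.0000 raw=[14.0000 16.8000]
After op 6 sync(1): ref=14.0000 raw=[14.0000 14.0000]
After op 7 sync(0): ref=14.0000 raw=[14.0000 14.0000]
Wrap final raw readings (mod 24): 14.0000 mod 24 = 14.0000; 14.0000 mod 24 = 14.0000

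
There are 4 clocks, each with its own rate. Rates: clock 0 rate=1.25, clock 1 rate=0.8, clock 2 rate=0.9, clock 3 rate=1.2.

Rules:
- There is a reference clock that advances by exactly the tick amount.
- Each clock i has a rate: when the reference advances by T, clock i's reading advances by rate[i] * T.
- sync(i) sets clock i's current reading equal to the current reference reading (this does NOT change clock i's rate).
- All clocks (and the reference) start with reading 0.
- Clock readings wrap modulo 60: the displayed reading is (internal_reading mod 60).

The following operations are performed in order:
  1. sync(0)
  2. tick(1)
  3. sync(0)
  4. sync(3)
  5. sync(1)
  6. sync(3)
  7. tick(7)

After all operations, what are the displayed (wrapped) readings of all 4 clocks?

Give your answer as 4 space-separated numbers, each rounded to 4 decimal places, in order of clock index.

Answer: 9.7500 6.6000 7.2000 9.4000

Derivation:
After op 1 sync(0): ref=0.0000 raw=[0.0000 0.0000 0.0000 0.0000]
After op 2 tick(1): ref=1.0000 raw=[1.2500 0.8000 0.9000 1.2000]
After op 3 sync(0): ref=1.0000 raw=[1.0000 0.8000 0.9000 1.2000]
After op 4 sync(3): ref=1.0000 raw=[1.0000 0.8000 0.9000 1.0000]
After op 5 sync(1): ref=1.0000 raw=[1.0000 1.0000 0.9000 1.0000]
After op 6 sync(3): ref=1.0000 raw=[1.0000 1.0000 0.9000 1.0000]
After op 7 tick(7): ref=8.0000 raw=[9.7500 6.6000 7.2000 9.4000]
Wrap final raw readings (mod 60): 9.7500 mod 60 = 9.7500; 6.6000 mod 60 = 6.6000; 7.2000 mod 60 = 7.2000; 9.4000 mod 60 = 9.4000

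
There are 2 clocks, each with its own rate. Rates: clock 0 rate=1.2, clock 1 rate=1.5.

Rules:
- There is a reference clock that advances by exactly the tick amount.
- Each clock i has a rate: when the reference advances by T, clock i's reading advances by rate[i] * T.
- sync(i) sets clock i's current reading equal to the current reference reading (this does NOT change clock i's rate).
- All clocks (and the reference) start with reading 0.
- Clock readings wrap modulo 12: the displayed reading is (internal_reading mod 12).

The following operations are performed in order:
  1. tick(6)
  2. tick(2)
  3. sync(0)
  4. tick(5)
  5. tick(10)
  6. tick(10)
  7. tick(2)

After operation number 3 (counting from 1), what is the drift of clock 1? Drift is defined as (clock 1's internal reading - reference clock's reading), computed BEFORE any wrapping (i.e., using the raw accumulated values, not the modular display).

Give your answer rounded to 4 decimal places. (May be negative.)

After op 1 tick(6): ref=6.0000 raw=[7.2000 9.0000]
After op 2 tick(2): ref=8.0000 raw=[9.6000 12.0000]
After op 3 sync(0): ref=8.0000 raw=[8.0000 12.0000]
Drift of clock 1 after op 3: 12.0000 - 8.0000 = 4.0000

Answer: 4.0000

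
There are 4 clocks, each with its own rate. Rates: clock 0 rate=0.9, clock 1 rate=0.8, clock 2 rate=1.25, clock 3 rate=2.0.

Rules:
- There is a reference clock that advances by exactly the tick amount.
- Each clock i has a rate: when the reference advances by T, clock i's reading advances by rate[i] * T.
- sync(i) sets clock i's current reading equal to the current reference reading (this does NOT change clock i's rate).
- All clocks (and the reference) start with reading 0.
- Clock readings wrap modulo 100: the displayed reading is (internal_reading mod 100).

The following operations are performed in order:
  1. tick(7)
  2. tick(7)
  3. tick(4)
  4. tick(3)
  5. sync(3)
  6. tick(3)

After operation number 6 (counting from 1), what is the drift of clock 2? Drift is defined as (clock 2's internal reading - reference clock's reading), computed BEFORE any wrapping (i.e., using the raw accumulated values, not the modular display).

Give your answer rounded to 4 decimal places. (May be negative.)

Answer: 6.0000

Derivation:
After op 1 tick(7): ref=7.0000 raw=[6.3000 5.6000 8.7500 14.0000]
After op 2 tick(7): ref=14.0000 raw=[12.6000 11.2000 17.5000 28.0000]
After op 3 tick(4): ref=18.0000 raw=[16.2000 14.4000 22.5000 36.0000]
After op 4 tick(3): ref=21.0000 raw=[18.9000 16.8000 26.2500 42.0000]
After op 5 sync(3): ref=21.0000 raw=[18.9000 16.8000 26.2500 21.0000]
After op 6 tick(3): ref=24.0000 raw=[21.6000 19.2000 30.0000 27.0000]
Drift of clock 2 after op 6: 30.0000 - 24.0000 = 6.0000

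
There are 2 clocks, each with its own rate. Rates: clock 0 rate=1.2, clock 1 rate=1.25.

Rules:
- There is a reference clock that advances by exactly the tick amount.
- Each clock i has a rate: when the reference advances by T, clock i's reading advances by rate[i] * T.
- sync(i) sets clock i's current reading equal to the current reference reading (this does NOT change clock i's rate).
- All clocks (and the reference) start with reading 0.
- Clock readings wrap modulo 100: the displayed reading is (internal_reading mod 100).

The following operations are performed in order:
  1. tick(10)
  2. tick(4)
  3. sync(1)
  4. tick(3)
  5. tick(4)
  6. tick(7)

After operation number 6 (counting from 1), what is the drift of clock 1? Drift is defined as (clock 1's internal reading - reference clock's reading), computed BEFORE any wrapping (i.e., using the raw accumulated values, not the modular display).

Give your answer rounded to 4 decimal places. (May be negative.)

Answer: 3.5000

Derivation:
After op 1 tick(10): ref=10.0000 raw=[12.0000 12.5000]
After op 2 tick(4): ref=14.0000 raw=[16.8000 17.5000]
After op 3 sync(1): ref=14.0000 raw=[16.8000 14.0000]
After op 4 tick(3): ref=17.0000 raw=[20.4000 17.7500]
After op 5 tick(4): ref=21.0000 raw=[25.2000 22.7500]
After op 6 tick(7): ref=28.0000 raw=[33.6000 31.5000]
Drift of clock 1 after op 6: 31.5000 - 28.0000 = 3.5000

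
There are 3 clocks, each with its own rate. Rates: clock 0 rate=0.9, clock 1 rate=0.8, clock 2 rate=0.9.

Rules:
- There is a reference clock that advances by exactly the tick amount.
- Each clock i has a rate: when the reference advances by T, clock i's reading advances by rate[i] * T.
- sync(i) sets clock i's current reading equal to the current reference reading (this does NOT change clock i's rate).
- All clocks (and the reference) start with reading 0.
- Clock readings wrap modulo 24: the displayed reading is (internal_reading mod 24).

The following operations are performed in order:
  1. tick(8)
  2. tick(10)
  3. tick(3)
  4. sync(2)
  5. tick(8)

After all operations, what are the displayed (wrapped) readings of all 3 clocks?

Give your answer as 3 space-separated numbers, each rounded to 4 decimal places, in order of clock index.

Answer: 2.1000 23.2000 4.2000

Derivation:
After op 1 tick(8): ref=8.0000 raw=[7.2000 6.4000 7.2000]
After op 2 tick(10): ref=18.0000 raw=[16.2000 14.4000 16.2000]
After op 3 tick(3): ref=21.0000 raw=[18.9000 16.8000 18.9000]
After op 4 sync(2): ref=21.0000 raw=[18.9000 16.8000 21.0000]
After op 5 tick(8): ref=29.0000 raw=[26.1000 23.2000 28.2000]
Wrap final raw readings (mod 24): 26.1000 mod 24 = 2.1000; 23.2000 mod 24 = 23.2000; 28.2000 mod 24 = 4.2000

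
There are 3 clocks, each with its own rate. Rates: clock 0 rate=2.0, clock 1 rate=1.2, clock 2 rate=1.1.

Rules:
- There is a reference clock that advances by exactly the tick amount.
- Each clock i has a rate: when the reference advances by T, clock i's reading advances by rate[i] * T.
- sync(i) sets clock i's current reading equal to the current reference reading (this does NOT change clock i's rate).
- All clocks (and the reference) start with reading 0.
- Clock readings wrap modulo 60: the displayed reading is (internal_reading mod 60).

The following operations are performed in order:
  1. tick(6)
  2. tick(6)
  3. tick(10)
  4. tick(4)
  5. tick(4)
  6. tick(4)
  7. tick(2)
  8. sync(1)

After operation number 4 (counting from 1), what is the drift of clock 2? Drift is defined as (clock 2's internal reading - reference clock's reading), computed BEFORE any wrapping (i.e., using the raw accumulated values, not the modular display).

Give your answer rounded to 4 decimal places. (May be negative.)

After op 1 tick(6): ref=6.0000 raw=[12.0000 7.2000 6.6000]
After op 2 tick(6): ref=12.0000 raw=[24.0000 14.4000 13.2000]
After op 3 tick(10): ref=22.0000 raw=[44.0000 26.4000 24.2000]
After op 4 tick(4): ref=26.0000 raw=[52.0000 31.2000 28.6000]
Drift of clock 2 after op 4: 28.6000 - 26.0000 = 2.6000

Answer: 2.6000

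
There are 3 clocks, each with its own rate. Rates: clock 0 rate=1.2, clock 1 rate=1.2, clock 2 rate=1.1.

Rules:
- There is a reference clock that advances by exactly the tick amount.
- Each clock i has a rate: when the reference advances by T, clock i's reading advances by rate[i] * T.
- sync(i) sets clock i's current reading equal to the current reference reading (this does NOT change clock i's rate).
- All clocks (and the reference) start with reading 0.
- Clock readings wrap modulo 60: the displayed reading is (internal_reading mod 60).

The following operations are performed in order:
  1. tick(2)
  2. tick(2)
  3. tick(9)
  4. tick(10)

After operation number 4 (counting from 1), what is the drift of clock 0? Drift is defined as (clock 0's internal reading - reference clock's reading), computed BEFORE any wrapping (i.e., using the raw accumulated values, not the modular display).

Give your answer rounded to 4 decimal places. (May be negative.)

Answer: 4.6000

Derivation:
After op 1 tick(2): ref=2.0000 raw=[2.4000 2.4000 2.2000]
After op 2 tick(2): ref=4.0000 raw=[4.8000 4.8000 4.4000]
After op 3 tick(9): ref=13.0000 raw=[15.6000 15.6000 14.3000]
After op 4 tick(10): ref=23.0000 raw=[27.6000 27.6000 25.3000]
Drift of clock 0 after op 4: 27.6000 - 23.0000 = 4.6000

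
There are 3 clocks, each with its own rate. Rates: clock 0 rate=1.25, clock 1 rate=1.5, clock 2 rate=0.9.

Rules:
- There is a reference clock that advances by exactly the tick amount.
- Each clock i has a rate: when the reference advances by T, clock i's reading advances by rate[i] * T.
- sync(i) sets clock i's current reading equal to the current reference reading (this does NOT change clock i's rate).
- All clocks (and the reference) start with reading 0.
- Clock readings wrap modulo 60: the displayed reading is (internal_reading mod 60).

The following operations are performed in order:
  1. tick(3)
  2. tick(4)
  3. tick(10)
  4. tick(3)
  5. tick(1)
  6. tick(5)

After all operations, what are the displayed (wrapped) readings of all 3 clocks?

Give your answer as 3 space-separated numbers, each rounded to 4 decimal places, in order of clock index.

Answer: 32.5000 39.0000 23.4000

Derivation:
After op 1 tick(3): ref=3.0000 raw=[3.7500 4.5000 2.7000]
After op 2 tick(4): ref=7.0000 raw=[8.7500 10.5000 6.3000]
After op 3 tick(10): ref=17.0000 raw=[21.2500 25.5000 15.3000]
After op 4 tick(3): ref=20.0000 raw=[25.0000 30.0000 18.0000]
After op 5 tick(1): ref=21.0000 raw=[26.2500 31.5000 18.9000]
After op 6 tick(5): ref=26.0000 raw=[32.5000 39.0000 23.4000]
Wrap final raw readings (mod 60): 32.5000 mod 60 = 32.5000; 39.0000 mod 60 = 39.0000; 23.4000 mod 60 = 23.4000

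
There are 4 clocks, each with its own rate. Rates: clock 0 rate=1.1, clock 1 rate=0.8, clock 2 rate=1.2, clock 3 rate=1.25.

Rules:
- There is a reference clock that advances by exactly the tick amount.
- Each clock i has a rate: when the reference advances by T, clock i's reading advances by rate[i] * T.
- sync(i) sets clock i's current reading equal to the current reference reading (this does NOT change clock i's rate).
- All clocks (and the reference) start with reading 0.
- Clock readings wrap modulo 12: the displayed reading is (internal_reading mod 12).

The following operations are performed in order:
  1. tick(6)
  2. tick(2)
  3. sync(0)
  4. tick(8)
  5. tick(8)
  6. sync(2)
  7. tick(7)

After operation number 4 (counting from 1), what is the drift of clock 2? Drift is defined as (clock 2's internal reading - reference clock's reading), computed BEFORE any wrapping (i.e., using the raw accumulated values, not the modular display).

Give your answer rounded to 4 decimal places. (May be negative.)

After op 1 tick(6): ref=6.0000 raw=[6.6000 4.8000 7.2000 7.5000]
After op 2 tick(2): ref=8.0000 raw=[8.8000 6.4000 9.6000 10.0000]
After op 3 sync(0): ref=8.0000 raw=[8.0000 6.4000 9.6000 10.0000]
After op 4 tick(8): ref=16.0000 raw=[16.8000 12.8000 19.2000 20.0000]
Drift of clock 2 after op 4: 19.2000 - 16.0000 = 3.2000

Answer: 3.2000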